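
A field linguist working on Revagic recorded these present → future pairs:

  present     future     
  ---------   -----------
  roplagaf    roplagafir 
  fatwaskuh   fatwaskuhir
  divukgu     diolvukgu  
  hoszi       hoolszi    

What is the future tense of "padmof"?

padmofir

fatwaskuh and divukgu both have last vowel 'u' yet inflect differently (fatwaskuhir, diolvukgu), so the last vowel is not what conditions the rule; whether the stem ends in a vowel or a consonant is.
"padmof" ends in a consonant. The stems ending in a consonant (roplagaf → roplagafir, fatwaskuh → fatwaskuhir) add -ir.
So padmof → padmofir.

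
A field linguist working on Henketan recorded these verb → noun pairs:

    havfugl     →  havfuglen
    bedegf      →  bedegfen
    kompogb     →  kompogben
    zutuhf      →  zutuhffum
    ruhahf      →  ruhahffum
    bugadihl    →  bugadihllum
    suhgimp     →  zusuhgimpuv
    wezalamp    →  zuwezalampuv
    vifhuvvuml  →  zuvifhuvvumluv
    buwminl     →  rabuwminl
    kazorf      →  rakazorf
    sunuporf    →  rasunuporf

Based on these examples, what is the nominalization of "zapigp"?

bedegf and zutuhf both end in -f yet inflect differently (bedegfen, zutuhffum), so the final letter is not what conditions the rule; the second-to-last letter is.
"zapigp" has second-to-last letter 'g'. The stems whose second-to-last letter is 'g' (havfugl → havfuglen, bedegf → bedegfen, kompogb → kompogben) add -en.
The other patterns: stems whose second-to-last letter is 'h' double the final consonant and add -um; stems whose second-to-last letter is 'm' add zu- … -uv around the stem; stems whose second-to-last letter is 'n' or 'r' add the prefix ra-.
So zapigp → zapigpen.

zapigpen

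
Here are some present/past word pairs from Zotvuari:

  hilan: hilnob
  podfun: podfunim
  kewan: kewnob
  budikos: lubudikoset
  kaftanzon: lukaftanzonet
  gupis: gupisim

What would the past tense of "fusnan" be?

hilan and kaftanzon both end in -n yet inflect differently (hilnob, lukaftanzonet), so the final letter is not what conditions the rule; the last vowel is.
"fusnan" has last vowel 'a'. The stems whose last vowel is 'a' (hilan → hilnob, kewan → kewnob) delete the last vowel and add -ob.
The other patterns: stems whose last vowel is 'o' add lu- … -et around the stem; stems whose last vowel is 'i' or 'u' add -im.
So fusnan → fusnnob.

fusnnob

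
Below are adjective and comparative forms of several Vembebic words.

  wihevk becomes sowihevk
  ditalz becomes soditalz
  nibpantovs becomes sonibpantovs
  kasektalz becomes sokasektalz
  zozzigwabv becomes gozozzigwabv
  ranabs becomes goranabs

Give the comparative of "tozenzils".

sotozenzils

"tozenzils" has second-to-last letter 'l'. The stems whose second-to-last letter is 'l' (ditalz → soditalz, kasektalz → sokasektalz) add the prefix so-.
The other pattern: stems whose second-to-last letter is 'b' add the prefix go-.
So tozenzils → sotozenzils.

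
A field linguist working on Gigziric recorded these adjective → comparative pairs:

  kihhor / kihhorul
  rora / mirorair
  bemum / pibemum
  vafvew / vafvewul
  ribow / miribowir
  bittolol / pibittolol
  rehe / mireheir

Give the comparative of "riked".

mirikedir

ribow and vafvew both end in -w yet inflect differently (miribowir, vafvewul), so the final letter is not what conditions the rule; the first letter is.
"riked" begins with r-. The stems beginning with r- (rehe → mireheir, rora → mirorair, ribow → miribowir) add mi- … -ir around the stem.
The other patterns: stems beginning with b- add the prefix pi-; stems beginning with k- or v- add -ul.
So riked → mirikedir.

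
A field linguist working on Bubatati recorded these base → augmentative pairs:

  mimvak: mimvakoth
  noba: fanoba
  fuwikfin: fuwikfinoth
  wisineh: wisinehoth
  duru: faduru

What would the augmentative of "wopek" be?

wopekoth

noba and mimvak both have last vowel 'a' yet inflect differently (fanoba, mimvakoth), so the last vowel is not what conditions the rule; whether the stem ends in a vowel or a consonant is.
"wopek" ends in a consonant. The stems ending in a consonant (mimvak → mimvakoth, fuwikfin → fuwikfinoth, wisineh → wisinehoth) add -oth.
So wopek → wopekoth.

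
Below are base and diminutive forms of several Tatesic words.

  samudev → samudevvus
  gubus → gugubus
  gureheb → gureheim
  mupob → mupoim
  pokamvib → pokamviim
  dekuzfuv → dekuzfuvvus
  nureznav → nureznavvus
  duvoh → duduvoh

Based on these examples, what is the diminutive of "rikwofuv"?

rikwofuvvus

gureheb and samudev both have last vowel 'e' yet inflect differently (gureheim, samudevvus), so the last vowel is not what conditions the rule; the final letter is.
"rikwofuv" ends in -v. The stems ending in -v (dekuzfuv → dekuzfuvvus, samudev → samudevvus, nureznav → nureznavvus) double the final consonant and add -us.
So rikwofuv → rikwofuvvus.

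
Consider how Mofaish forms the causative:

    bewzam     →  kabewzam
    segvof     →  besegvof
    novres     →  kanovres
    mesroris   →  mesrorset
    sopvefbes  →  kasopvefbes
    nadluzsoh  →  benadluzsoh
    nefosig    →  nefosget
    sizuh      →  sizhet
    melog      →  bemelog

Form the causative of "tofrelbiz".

tofrelbzet

"tofrelbiz" has last vowel 'i'. The stems whose last vowel is 'i' (mesroris → mesrorset, nefosig → nefosget) delete the last vowel and add -et.
The other patterns: stems whose last vowel is 'a' or 'e' add the prefix ka-; stems whose last vowel is 'o' add the prefix be-.
So tofrelbiz → tofrelbzet.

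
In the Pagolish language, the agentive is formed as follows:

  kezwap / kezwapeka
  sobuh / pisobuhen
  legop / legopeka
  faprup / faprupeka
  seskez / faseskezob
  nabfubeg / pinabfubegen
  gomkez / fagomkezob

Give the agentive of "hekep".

gomkez and nabfubeg both have last vowel 'e' yet inflect differently (fagomkezob, pinabfubegen), so the last vowel is not what conditions the rule; the final letter is.
"hekep" ends in -p. The stems ending in -p (legop → legopeka, faprup → faprupeka, kezwap → kezwapeka) add -eka.
The other patterns: stems ending in -z add fa- … -ob around the stem; stems ending in -g or -h add pi- … -en around the stem.
So hekep → hekepeka.

hekepeka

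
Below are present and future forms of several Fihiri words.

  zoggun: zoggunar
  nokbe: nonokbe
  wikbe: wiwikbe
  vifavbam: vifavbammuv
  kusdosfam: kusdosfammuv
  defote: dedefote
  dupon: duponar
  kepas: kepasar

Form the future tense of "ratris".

vifavbam and kepas both have last vowel 'a' yet inflect differently (vifavbammuv, kepasar), so the last vowel is not what conditions the rule; the final letter is.
"ratris" ends in -s. The one such stem in the data (kepas → kepasar) adds -ar, so the same rule applies.
So ratris → ratrisar.

ratrisar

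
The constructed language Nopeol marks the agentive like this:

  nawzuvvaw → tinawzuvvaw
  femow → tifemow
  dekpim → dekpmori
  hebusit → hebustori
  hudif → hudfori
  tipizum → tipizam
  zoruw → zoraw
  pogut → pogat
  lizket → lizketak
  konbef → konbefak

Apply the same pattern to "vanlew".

vanlewak

"vanlew" has last vowel 'e'. The stems whose last vowel is 'e' (lizket → lizketak, konbef → konbefak) add -ak.
The other patterns: stems whose last vowel is 'a' or 'o' add the prefix ti-; stems whose last vowel is 'i' delete the last vowel and add -ori; stems whose last vowel is 'u' change the last vowel to 'a'.
So vanlew → vanlewak.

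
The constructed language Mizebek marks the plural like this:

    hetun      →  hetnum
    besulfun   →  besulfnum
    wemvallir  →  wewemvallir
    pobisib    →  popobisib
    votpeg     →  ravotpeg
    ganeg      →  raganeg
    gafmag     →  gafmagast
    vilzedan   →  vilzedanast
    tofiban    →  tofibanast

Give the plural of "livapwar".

votpeg and gafmag both end in -g yet inflect differently (ravotpeg, gafmagast), so the final letter is not what conditions the rule; the last vowel is.
"livapwar" has last vowel 'a'. The stems whose last vowel is 'a' (gafmag → gafmagast, vilzedan → vilzedanast, tofiban → tofibanast) add -ast.
So livapwar → livapwarast.

livapwarast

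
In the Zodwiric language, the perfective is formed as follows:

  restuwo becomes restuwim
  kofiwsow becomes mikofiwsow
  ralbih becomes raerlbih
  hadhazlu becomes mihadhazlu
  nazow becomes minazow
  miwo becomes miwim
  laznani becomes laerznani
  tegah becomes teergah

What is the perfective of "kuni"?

kofiwsow and restuwo both have last vowel 'o' yet inflect differently (mikofiwsow, restuwim), so the last vowel is not what conditions the rule; the final letter is.
"kuni" ends in -i. The one such stem in the data (laznani → laerznani) inserts -er- after the first vowel (as do ralbih, tegah), so the same rule applies.
The other patterns: stems ending in -u or -w add the prefix mi-; stems ending in -o drop the final letter and add -im.
So kuni → kuerni.

kuerni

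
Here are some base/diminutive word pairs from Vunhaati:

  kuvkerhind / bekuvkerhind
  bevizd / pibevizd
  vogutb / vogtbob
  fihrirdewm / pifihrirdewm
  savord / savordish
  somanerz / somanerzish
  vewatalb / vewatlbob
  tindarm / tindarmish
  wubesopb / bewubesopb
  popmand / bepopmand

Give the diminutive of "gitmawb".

pigitmawb

vogutb and wubesopb both end in -b yet inflect differently (vogtbob, bewubesopb), so the final letter is not what conditions the rule; the second-to-last letter is.
"gitmawb" has second-to-last letter 'w'. The one such stem in the data (fihrirdewm → pifihrirdewm) adds the prefix pi-, so the same rule applies.
The other patterns: stems whose second-to-last letter is 'l' or 't' delete the last vowel and add -ob; stems whose second-to-last letter is 'r' add -ish; stems whose second-to-last letter is 'n' or 'p' add the prefix be-.
So gitmawb → pigitmawb.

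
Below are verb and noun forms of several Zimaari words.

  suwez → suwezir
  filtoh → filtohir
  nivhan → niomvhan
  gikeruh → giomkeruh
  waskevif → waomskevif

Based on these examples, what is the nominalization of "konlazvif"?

koomnlazvif

filtoh and gikeruh both end in -h yet inflect differently (filtohir, giomkeruh), so the final letter is not what conditions the rule; the last vowel is.
"konlazvif" has last vowel 'i'. The one such stem in the data (waskevif → waomskevif) inserts -om- after the first vowel (as do nivhan, gikeruh), so the same rule applies.
The other pattern: stems whose last vowel is 'e' or 'o' add -ir.
So konlazvif → koomnlazvif.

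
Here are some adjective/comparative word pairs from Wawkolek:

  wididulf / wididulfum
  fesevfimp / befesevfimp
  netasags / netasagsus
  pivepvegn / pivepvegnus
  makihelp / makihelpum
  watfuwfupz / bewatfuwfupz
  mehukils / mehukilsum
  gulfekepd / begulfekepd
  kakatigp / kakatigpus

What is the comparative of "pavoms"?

bepavoms

kakatigp and makihelp both end in -p yet inflect differently (kakatigpus, makihelpum), so the final letter is not what conditions the rule; the second-to-last letter is.
"pavoms" has second-to-last letter 'm'. The one such stem in the data (fesevfimp → befesevfimp) adds the prefix be-, so the same rule applies.
The other patterns: stems whose second-to-last letter is 'g' add -us; stems whose second-to-last letter is 'l' add -um.
So pavoms → bepavoms.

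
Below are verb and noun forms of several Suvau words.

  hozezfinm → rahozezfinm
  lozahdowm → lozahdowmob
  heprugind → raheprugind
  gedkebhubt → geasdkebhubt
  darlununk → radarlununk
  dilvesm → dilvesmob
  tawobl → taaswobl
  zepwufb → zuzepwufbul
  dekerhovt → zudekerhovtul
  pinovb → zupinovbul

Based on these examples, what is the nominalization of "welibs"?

"welibs" has second-to-last letter 'b'. The stems whose second-to-last letter is 'b' (gedkebhubt → geasdkebhubt, tawobl → taaswobl) insert -as- after the first vowel.
The other patterns: stems whose second-to-last letter is 'n' add the prefix ra-; stems whose second-to-last letter is 's' or 'w' add -ob; stems whose second-to-last letter is 'f' or 'v' add zu- … -ul around the stem.
So welibs → weaslibs.

weaslibs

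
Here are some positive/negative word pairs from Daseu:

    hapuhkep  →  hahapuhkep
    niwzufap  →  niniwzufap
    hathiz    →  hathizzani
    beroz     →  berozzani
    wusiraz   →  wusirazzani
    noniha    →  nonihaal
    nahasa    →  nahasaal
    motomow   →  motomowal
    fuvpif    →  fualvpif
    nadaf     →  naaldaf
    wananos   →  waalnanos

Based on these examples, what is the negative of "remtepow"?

remtepowal

"remtepow" ends in -w. The one such stem in the data (motomow → motomowal) adds -al, so the same rule applies.
The other patterns: stems ending in -p repeat the first consonant+vowel as a prefix; stems ending in -z double the final consonant and add -ani; stems ending in -f or -s insert -al- after the first vowel.
So remtepow → remtepowal.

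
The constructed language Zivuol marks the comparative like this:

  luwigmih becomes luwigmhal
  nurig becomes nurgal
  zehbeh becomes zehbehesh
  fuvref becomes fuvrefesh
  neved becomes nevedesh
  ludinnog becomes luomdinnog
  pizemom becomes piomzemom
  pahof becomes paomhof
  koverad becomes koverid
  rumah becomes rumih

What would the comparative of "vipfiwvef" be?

vipfiwvefesh

luwigmih and zehbeh both end in -h yet inflect differently (luwigmhal, zehbehesh), so the final letter is not what conditions the rule; the last vowel is.
"vipfiwvef" has last vowel 'e'. The stems whose last vowel is 'e' (zehbeh → zehbehesh, fuvref → fuvrefesh, neved → nevedesh) add -esh.
The other patterns: stems whose last vowel is 'i' delete the last vowel and add -al; stems whose last vowel is 'o' insert -om- after the first vowel; stems whose last vowel is 'a' change the last vowel to 'i'.
So vipfiwvef → vipfiwvefesh.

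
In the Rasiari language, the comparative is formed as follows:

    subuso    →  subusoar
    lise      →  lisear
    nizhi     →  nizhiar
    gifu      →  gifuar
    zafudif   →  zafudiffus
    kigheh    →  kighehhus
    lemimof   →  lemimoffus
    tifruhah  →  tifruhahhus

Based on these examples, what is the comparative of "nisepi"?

"nisepi" ends in a vowel. The stems ending in a vowel (subuso → subusoar, lise → lisear, nizhi → nizhiar) add -ar.
So nisepi → nisepiar.

nisepiar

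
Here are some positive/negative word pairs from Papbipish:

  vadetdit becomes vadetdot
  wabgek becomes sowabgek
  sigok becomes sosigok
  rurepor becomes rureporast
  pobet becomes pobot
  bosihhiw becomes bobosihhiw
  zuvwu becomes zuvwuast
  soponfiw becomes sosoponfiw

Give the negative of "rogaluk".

sorogaluk

"rogaluk" ends in -k. The stems ending in -k (sigok → sosigok, wabgek → sowabgek) add the prefix so-.
So rogaluk → sorogaluk.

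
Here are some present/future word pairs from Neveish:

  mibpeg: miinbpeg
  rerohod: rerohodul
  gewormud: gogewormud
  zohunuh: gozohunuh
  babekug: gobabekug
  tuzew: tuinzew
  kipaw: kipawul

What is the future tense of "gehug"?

gogehug

"gehug" has last vowel 'u'. The stems whose last vowel is 'u' (zohunuh → gozohunuh, babekug → gobabekug, gewormud → gogewormud) add the prefix go-.
The other patterns: stems whose last vowel is 'e' insert -in- after the first vowel; stems whose last vowel is 'a' or 'o' add -ul.
So gehug → gogehug.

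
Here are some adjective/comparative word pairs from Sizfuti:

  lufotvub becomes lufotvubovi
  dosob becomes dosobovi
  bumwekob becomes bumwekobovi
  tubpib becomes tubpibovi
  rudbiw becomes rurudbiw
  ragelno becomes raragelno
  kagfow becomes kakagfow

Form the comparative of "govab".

govabovi

"govab" ends in -b. The stems ending in -b (lufotvub → lufotvubovi, dosob → dosobovi, bumwekob → bumwekobovi) add -ovi.
The other pattern: stems ending in -o or -w repeat the first consonant+vowel as a prefix.
So govab → govabovi.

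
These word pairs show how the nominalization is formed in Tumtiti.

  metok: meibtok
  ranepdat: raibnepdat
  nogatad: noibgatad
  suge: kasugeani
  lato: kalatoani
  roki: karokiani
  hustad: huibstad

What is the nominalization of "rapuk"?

raibpuk

"rapuk" ends in a consonant. The stems ending in a consonant (nogatad → noibgatad, hustad → huibstad, ranepdat → raibnepdat) insert -ib- after the first vowel.
So rapuk → raibpuk.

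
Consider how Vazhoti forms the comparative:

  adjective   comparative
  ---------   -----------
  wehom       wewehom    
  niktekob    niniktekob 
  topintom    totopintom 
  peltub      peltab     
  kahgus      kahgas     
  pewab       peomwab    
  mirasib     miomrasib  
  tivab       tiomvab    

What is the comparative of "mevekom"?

"mevekom" has last vowel 'o'. The stems whose last vowel is 'o' (wehom → wewehom, niktekob → niniktekob, topintom → totopintom) repeat the first consonant+vowel as a prefix.
The other patterns: stems whose last vowel is 'u' change the last vowel to 'a'; stems whose last vowel is 'a' or 'i' insert -om- after the first vowel.
So mevekom → memevekom.

memevekom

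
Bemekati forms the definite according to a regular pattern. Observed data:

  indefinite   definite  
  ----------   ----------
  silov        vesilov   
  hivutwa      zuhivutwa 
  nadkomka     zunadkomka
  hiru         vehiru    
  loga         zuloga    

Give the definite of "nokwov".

venokwov

hivutwa and hiru both begin with h- yet inflect differently (zuhivutwa, vehiru), so the first letter is not what conditions the rule; the final letter is.
"nokwov" ends in -v. The one such stem in the data (silov → vesilov) adds the prefix ve-, so the same rule applies.
So nokwov → venokwov.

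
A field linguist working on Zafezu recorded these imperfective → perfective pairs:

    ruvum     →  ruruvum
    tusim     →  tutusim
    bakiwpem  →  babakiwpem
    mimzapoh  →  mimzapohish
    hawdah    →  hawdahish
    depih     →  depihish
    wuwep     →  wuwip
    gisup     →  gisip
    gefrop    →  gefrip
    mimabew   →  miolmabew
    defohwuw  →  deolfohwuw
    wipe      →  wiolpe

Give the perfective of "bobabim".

bobobabim

"bobabim" ends in -m. The stems ending in -m (ruvum → ruruvum, tusim → tutusim, bakiwpem → babakiwpem) repeat the first consonant+vowel as a prefix.
So bobabim → bobobabim.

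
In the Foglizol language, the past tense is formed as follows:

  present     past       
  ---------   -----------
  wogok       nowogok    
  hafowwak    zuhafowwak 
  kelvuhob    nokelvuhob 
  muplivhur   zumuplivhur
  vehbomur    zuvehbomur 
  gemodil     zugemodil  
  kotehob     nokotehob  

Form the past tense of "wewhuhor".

wogok and hafowwak both end in -k yet inflect differently (nowogok, zuhafowwak), so the final letter is not what conditions the rule; the last vowel is.
"wewhuhor" has last vowel 'o'. The stems whose last vowel is 'o' (wogok → nowogok, kotehob → nokotehob, kelvuhob → nokelvuhob) add the prefix no-.
The other pattern: stems whose last vowel is 'a', 'i' or 'u' add the prefix zu-.
So wewhuhor → nowewhuhor.

nowewhuhor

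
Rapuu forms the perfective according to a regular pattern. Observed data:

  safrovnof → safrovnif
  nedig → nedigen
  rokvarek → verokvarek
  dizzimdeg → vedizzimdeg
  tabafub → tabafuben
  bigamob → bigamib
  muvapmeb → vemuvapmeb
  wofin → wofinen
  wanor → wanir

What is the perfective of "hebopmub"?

hebopmuben

"hebopmub" has last vowel 'u'. The one such stem in the data (tabafub → tabafuben) adds -en, so the same rule applies.
So hebopmub → hebopmuben.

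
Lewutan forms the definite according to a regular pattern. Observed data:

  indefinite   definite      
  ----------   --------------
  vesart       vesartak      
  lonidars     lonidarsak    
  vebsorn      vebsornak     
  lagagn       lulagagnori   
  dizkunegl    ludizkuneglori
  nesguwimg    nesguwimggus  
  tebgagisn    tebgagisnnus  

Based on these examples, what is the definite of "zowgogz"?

luzowgogzori

"zowgogz" has second-to-last letter 'g'. The stems whose second-to-last letter is 'g' (lagagn → lulagagnori, dizkunegl → ludizkuneglori) add lu- … -ori around the stem.
The other patterns: stems whose second-to-last letter is 'r' add -ak; stems whose second-to-last letter is 'm' or 's' double the final consonant and add -us.
So zowgogz → luzowgogzori.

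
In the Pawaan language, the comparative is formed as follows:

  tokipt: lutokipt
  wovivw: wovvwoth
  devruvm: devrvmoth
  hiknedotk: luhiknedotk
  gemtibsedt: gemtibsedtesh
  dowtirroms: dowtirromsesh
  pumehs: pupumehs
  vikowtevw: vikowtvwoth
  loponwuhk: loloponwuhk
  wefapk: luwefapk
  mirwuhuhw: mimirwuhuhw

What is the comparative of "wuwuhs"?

wuwuwuhs

dowtirroms and pumehs both end in -s yet inflect differently (dowtirromsesh, pupumehs), so the final letter is not what conditions the rule; the second-to-last letter is.
"wuwuhs" has second-to-last letter 'h'. The stems whose second-to-last letter is 'h' (pumehs → pupumehs, mirwuhuhw → mimirwuhuhw, loponwuhk → loloponwuhk) repeat the first consonant+vowel as a prefix.
The other patterns: stems whose second-to-last letter is 'v' delete the last vowel and add -oth; stems whose second-to-last letter is 'd' or 'm' add -esh; stems whose second-to-last letter is 'p' or 't' add the prefix lu-.
So wuwuhs → wuwuwuhs.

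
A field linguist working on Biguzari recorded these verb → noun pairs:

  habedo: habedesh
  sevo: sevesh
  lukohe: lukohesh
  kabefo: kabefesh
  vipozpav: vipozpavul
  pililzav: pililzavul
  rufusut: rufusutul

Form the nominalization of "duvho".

"duvho" ends in a vowel. The stems ending in a vowel (habedo → habedesh, sevo → sevesh, lukohe → lukohesh) drop the final letter and add -esh.
The other pattern: stems ending in a consonant add -ul.
So duvho → duvhesh.

duvhesh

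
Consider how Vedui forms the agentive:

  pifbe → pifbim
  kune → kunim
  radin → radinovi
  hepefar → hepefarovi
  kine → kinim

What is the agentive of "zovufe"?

"zovufe" ends in -e. The stems ending in -e (kune → kunim, pifbe → pifbim, kine → kinim) drop the final letter and add -im.
The other pattern: stems ending in -n or -r add -ovi.
So zovufe → zovufim.

zovufim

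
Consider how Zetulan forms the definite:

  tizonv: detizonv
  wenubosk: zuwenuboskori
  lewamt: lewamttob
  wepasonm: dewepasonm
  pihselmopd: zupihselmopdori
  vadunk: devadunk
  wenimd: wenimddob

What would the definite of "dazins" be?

vadunk and wenubosk both end in -k yet inflect differently (devadunk, zuwenuboskori), so the final letter is not what conditions the rule; the second-to-last letter is.
"dazins" has second-to-last letter 'n'. The stems whose second-to-last letter is 'n' (wepasonm → dewepasonm, vadunk → devadunk, tizonv → detizonv) add the prefix de-.
The other patterns: stems whose second-to-last letter is 'm' double the final consonant and add -ob; stems whose second-to-last letter is 'p' or 's' add zu- … -ori around the stem.
So dazins → dedazins.

dedazins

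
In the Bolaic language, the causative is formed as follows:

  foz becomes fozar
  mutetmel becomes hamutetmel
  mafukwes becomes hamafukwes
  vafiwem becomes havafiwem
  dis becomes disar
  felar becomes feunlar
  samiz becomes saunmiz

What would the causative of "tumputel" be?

hatumputel

"tumputel" has 3 vowels. The stems with 3 vowels (mutetmel → hamutetmel, mafukwes → hamafukwes, vafiwem → havafiwem) add the prefix ha-.
So tumputel → hatumputel.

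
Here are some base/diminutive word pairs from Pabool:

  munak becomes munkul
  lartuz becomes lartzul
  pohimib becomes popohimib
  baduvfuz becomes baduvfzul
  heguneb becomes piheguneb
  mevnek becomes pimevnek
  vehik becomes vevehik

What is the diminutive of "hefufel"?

"hefufel" has last vowel 'e'. The stems whose last vowel is 'e' (heguneb → piheguneb, mevnek → pimevnek) add the prefix pi-.
So hefufel → pihefufel.

pihefufel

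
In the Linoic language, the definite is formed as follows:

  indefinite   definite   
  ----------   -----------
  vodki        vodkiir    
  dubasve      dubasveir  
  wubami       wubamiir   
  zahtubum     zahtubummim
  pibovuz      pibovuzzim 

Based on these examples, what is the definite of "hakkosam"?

dubasve and zahtubum both have 3 vowels yet inflect differently (dubasveir, zahtubummim), so the number of vowels is not what conditions the rule; whether the stem ends in a vowel or a consonant is.
"hakkosam" ends in a consonant. The stems ending in a consonant (zahtubum → zahtubummim, pibovuz → pibovuzzim) double the final consonant and add -im.
So hakkosam → hakkosammim.

hakkosammim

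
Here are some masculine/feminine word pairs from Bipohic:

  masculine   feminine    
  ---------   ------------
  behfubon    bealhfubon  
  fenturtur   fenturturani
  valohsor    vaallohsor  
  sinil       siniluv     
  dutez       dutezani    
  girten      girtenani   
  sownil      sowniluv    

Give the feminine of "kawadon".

"kawadon" has last vowel 'o'. The stems whose last vowel is 'o' (valohsor → vaallohsor, behfubon → bealhfubon) insert -al- after the first vowel.
So kawadon → kaalwadon.

kaalwadon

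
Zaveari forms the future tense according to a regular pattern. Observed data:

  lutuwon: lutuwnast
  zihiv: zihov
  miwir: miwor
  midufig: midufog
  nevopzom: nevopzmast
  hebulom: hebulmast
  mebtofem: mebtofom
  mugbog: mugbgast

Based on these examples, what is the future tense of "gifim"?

gifom

"gifim" has last vowel 'i'. The stems whose last vowel is 'i' (zihiv → zihov, midufig → midufog, miwir → miwor) change the last vowel to 'o'.
The other pattern: stems whose last vowel is 'o' delete the last vowel and add -ast.
So gifim → gifom.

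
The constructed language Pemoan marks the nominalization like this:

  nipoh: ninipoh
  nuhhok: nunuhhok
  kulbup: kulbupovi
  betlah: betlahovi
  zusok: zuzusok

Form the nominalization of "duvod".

duduvod

nipoh and betlah both end in -h yet inflect differently (ninipoh, betlahovi), so the final letter is not what conditions the rule; the last vowel is.
"duvod" has last vowel 'o'. The stems whose last vowel is 'o' (nuhhok → nunuhhok, zusok → zuzusok, nipoh → ninipoh) repeat the first consonant+vowel as a prefix.
The other pattern: stems whose last vowel is 'a' or 'u' add -ovi.
So duvod → duduvod.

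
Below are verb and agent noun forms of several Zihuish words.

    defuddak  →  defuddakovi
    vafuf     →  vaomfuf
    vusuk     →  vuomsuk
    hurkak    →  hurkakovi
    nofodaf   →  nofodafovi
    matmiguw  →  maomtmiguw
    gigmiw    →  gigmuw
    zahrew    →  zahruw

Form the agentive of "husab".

husabovi

matmiguw and zahrew both end in -w yet inflect differently (maomtmiguw, zahruw), so the final letter is not what conditions the rule; the last vowel is.
"husab" has last vowel 'a'. The stems whose last vowel is 'a' (defuddak → defuddakovi, nofodaf → nofodafovi, hurkak → hurkakovi) add -ovi.
The other patterns: stems whose last vowel is 'u' insert -om- after the first vowel; stems whose last vowel is 'e' or 'i' change the last vowel to 'u'.
So husab → husabovi.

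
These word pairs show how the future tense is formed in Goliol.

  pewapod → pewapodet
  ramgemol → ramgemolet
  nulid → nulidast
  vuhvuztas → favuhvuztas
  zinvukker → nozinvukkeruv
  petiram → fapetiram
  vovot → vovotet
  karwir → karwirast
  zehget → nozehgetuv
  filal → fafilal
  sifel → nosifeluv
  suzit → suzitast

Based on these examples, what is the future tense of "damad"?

vovot and zehget both end in -t yet inflect differently (vovotet, nozehgetuv), so the final letter is not what conditions the rule; the last vowel is.
"damad" has last vowel 'a'. The stems whose last vowel is 'a' (vuhvuztas → favuhvuztas, filal → fafilal, petiram → fapetiram) add the prefix fa-.
So damad → fadamad.

fadamad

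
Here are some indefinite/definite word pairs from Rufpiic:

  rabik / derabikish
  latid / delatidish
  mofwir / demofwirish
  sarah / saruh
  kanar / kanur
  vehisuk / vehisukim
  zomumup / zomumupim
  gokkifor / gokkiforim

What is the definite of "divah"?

divuh

mofwir and kanar both end in -r yet inflect differently (demofwirish, kanur), so the final letter is not what conditions the rule; the last vowel is.
"divah" has last vowel 'a'. The stems whose last vowel is 'a' (sarah → saruh, kanar → kanur) change the last vowel to 'u'.
The other patterns: stems whose last vowel is 'i' add de- … -ish around the stem; stems whose last vowel is 'o' or 'u' add -im.
So divah → divuh.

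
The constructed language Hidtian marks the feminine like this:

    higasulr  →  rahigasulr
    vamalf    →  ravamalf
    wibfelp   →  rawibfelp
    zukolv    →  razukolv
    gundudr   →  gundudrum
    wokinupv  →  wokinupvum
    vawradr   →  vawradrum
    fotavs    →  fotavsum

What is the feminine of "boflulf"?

raboflulf

"boflulf" has second-to-last letter 'l'. The stems whose second-to-last letter is 'l' (higasulr → rahigasulr, vamalf → ravamalf, wibfelp → rawibfelp) add the prefix ra-.
The other pattern: stems whose second-to-last letter is 'd', 'p' or 'v' add -um.
So boflulf → raboflulf.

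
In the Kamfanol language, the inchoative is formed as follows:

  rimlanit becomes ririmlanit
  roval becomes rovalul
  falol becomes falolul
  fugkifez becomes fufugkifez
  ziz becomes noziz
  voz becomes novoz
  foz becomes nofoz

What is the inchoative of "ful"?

noful

ziz and fugkifez both end in -z yet inflect differently (noziz, fufugkifez), so the final letter is not what conditions the rule; the number of vowels is.
"ful" has 1 vowel. The stems with 1 vowel (ziz → noziz, voz → novoz, foz → nofoz) add the prefix no-.
The other patterns: stems with 2 vowels add -ul; stems with 3 vowels repeat the first consonant+vowel as a prefix.
So ful → noful.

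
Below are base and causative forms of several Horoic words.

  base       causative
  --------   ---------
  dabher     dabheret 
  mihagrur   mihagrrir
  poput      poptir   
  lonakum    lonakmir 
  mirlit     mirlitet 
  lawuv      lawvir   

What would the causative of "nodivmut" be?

nodivmtir

poput and mirlit both end in -t yet inflect differently (poptir, mirlitet), so the final letter is not what conditions the rule; the last vowel is.
"nodivmut" has last vowel 'u'. The stems whose last vowel is 'u' (poput → poptir, lawuv → lawvir, mihagrur → mihagrrir) delete the last vowel and add -ir.
The other pattern: stems whose last vowel is 'e' or 'i' add -et.
So nodivmut → nodivmtir.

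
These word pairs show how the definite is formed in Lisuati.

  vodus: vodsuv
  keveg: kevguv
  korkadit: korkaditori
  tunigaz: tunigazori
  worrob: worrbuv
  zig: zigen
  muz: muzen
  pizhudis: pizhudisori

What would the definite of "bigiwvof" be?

bigiwvofori

zig and keveg both end in -g yet inflect differently (zigen, kevguv), so the final letter is not what conditions the rule; the number of vowels is.
"bigiwvof" has 3 vowels. The stems with 3 vowels (korkadit → korkaditori, tunigaz → tunigazori, pizhudis → pizhudisori) add -ori.
The other patterns: stems with 1 vowel add -en; stems with 2 vowels delete the last vowel and add -uv.
So bigiwvof → bigiwvofori.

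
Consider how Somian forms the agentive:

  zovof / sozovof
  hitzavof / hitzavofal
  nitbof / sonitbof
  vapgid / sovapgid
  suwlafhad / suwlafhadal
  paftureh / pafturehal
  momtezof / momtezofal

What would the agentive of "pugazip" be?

pugazipal

vapgid and suwlafhad both end in -d yet inflect differently (sovapgid, suwlafhadal), so the final letter is not what conditions the rule; the number of vowels is.
"pugazip" has 3 vowels. The stems with 3 vowels (suwlafhad → suwlafhadal, hitzavof → hitzavofal, paftureh → pafturehal) add -al.
So pugazip → pugazipal.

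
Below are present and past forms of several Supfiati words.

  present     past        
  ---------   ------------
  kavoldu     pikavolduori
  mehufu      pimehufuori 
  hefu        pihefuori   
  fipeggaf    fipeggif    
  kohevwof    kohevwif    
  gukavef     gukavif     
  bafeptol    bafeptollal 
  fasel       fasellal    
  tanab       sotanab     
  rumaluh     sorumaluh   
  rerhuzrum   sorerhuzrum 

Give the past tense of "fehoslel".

kohevwof and bafeptol both have last vowel 'o' yet inflect differently (kohevwif, bafeptollal), so the last vowel is not what conditions the rule; the final letter is.
"fehoslel" ends in -l. The stems ending in -l (bafeptol → bafeptollal, fasel → fasellal) double the final consonant and add -al.
The other patterns: stems ending in -u add pi- … -ori around the stem; stems ending in -f change the last vowel to 'i'; stems ending in -b, -h or -m add the prefix so-.
So fehoslel → fehoslellal.

fehoslellal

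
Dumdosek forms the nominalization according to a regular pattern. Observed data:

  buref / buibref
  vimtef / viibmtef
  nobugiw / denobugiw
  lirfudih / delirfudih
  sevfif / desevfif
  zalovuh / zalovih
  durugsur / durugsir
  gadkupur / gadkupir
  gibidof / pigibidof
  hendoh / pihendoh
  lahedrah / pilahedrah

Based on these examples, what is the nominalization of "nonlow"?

"nonlow" has last vowel 'o'. The stems whose last vowel is 'o' (gibidof → pigibidof, hendoh → pihendoh) add the prefix pi-.
So nonlow → pinonlow.

pinonlow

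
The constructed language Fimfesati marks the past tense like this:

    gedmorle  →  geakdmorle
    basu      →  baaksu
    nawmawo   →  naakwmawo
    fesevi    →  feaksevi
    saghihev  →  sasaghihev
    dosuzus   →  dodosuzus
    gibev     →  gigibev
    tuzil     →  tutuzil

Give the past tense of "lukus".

gedmorle and saghihev both have last vowel 'e' yet inflect differently (geakdmorle, sasaghihev), so the last vowel is not what conditions the rule; whether the stem ends in a vowel or a consonant is.
"lukus" ends in a consonant. The stems ending in a consonant (saghihev → sasaghihev, dosuzus → dodosuzus, gibev → gigibev) repeat the first consonant+vowel as a prefix.
So lukus → lulukus.

lulukus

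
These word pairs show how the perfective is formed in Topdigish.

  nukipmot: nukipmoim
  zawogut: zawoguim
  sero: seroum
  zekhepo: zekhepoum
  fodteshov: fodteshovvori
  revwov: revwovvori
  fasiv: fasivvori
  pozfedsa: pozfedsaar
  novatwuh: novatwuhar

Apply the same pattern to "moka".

mokaar

nukipmot and sero both have last vowel 'o' yet inflect differently (nukipmoim, seroum), so the last vowel is not what conditions the rule; the final letter is.
"moka" ends in -a. The one such stem in the data (pozfedsa → pozfedsaar) adds -ar, so the same rule applies.
So moka → mokaar.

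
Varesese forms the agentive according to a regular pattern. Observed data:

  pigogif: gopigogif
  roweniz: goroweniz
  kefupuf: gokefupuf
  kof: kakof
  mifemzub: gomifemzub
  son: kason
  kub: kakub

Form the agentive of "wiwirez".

gowiwirez

kof and pigogif both end in -f yet inflect differently (kakof, gopigogif), so the final letter is not what conditions the rule; the number of vowels is.
"wiwirez" has 3 vowels. The stems with 3 vowels (roweniz → goroweniz, pigogif → gopigogif, kefupuf → gokefupuf) add the prefix go-.
The other pattern: stems with 1 vowel add the prefix ka-.
So wiwirez → gowiwirez.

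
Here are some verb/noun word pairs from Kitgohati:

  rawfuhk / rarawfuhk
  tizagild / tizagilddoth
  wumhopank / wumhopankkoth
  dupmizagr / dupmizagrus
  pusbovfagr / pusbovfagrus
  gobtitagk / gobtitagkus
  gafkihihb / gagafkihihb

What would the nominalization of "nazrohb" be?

nanazrohb

gobtitagk and rawfuhk both end in -k yet inflect differently (gobtitagkus, rarawfuhk), so the final letter is not what conditions the rule; the second-to-last letter is.
"nazrohb" has second-to-last letter 'h'. The stems whose second-to-last letter is 'h' (rawfuhk → rarawfuhk, gafkihihb → gagafkihihb) repeat the first consonant+vowel as a prefix.
The other patterns: stems whose second-to-last letter is 'g' add -us; stems whose second-to-last letter is 'l' or 'n' double the final consonant and add -oth.
So nazrohb → nanazrohb.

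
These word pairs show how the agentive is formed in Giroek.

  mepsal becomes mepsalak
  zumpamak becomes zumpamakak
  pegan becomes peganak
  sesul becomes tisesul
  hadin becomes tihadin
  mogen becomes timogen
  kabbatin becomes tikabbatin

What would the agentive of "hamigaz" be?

hamigazak

mepsal and sesul both end in -l yet inflect differently (mepsalak, tisesul), so the final letter is not what conditions the rule; the last vowel is.
"hamigaz" has last vowel 'a'. The stems whose last vowel is 'a' (mepsal → mepsalak, zumpamak → zumpamakak, pegan → peganak) add -ak.
So hamigaz → hamigazak.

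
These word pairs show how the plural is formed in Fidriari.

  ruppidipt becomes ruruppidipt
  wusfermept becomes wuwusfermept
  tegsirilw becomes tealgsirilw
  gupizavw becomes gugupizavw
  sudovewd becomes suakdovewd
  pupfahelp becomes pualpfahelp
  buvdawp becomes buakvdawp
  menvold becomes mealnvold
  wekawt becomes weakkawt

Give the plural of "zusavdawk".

zuaksavdawk

buvdawp and pupfahelp both end in -p yet inflect differently (buakvdawp, pualpfahelp), so the final letter is not what conditions the rule; the second-to-last letter is.
"zusavdawk" has second-to-last letter 'w'. The stems whose second-to-last letter is 'w' (buvdawp → buakvdawp, sudovewd → suakdovewd, wekawt → weakkawt) insert -ak- after the first vowel.
So zusavdawk → zuaksavdawk.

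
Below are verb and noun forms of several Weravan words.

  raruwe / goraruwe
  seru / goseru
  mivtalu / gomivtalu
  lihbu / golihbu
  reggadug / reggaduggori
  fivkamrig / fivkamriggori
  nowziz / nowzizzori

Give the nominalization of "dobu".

seru and reggadug both have last vowel 'u' yet inflect differently (goseru, reggaduggori), so the last vowel is not what conditions the rule; whether the stem ends in a vowel or a consonant is.
"dobu" ends in a vowel. The stems ending in a vowel (raruwe → goraruwe, seru → goseru, mivtalu → gomivtalu) add the prefix go-.
So dobu → godobu.

godobu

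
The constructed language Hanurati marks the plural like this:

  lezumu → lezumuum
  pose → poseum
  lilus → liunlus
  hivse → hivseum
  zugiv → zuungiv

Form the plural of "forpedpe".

lezumu and lilus both have last vowel 'u' yet inflect differently (lezumuum, liunlus), so the last vowel is not what conditions the rule; whether the stem ends in a vowel or a consonant is.
"forpedpe" ends in a vowel. The stems ending in a vowel (hivse → hivseum, pose → poseum, lezumu → lezumuum) add -um.
So forpedpe → forpedpeum.

forpedpeum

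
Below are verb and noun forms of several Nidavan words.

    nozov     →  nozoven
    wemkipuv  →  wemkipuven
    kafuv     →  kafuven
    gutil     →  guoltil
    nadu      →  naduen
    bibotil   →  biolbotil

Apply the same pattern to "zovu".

gutil and nadu both have 2 vowels yet inflect differently (guoltil, naduen), so the number of vowels is not what conditions the rule; the final letter is.
"zovu" ends in -u. The one such stem in the data (nadu → naduen) adds -en, so the same rule applies.
So zovu → zovuen.

zovuen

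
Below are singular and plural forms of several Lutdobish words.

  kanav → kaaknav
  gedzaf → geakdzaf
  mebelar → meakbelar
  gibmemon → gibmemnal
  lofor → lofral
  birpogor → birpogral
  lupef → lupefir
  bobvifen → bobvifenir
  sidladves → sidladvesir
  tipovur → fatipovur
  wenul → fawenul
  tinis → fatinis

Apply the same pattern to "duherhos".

duherhsal

mebelar and lofor both end in -r yet inflect differently (meakbelar, lofral), so the final letter is not what conditions the rule; the last vowel is.
"duherhos" has last vowel 'o'. The stems whose last vowel is 'o' (gibmemon → gibmemnal, lofor → lofral, birpogor → birpogral) delete the last vowel and add -al.
The other patterns: stems whose last vowel is 'a' insert -ak- after the first vowel; stems whose last vowel is 'e' add -ir; stems whose last vowel is 'i' or 'u' add the prefix fa-.
So duherhos → duherhsal.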